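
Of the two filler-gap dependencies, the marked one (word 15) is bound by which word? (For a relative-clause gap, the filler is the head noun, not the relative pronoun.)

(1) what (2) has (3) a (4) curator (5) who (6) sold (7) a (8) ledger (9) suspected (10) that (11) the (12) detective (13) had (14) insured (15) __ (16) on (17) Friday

1

The marked gap is the direct object of "insured".
Its filler is the fronted wh-phrase "what", at word 1.
(The other dependency links word 4 to a gap after word 5.)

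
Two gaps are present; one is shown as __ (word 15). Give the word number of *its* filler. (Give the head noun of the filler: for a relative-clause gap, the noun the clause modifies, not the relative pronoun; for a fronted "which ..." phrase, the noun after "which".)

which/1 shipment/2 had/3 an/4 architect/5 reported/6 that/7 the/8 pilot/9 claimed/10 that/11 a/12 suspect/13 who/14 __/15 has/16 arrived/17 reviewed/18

13

The marked gap is inside the relative clause, the subject of "arrived".
Its filler is the head noun "suspect" (via "who"), at word 13.
(The other dependency links word 2 to a gap after word 18.)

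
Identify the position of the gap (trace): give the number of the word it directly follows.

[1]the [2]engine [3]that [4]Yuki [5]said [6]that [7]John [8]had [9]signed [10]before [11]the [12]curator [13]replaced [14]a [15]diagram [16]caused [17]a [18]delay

9

The displaced element is "the engine" (word 2).
It is linked across 1 clause boundary (that).
It functions as the direct object of "signed", so the gap sits immediately after word 9 ("signed").
Base order: Yuki said that John had signed the engine before the curator replaced a diagram.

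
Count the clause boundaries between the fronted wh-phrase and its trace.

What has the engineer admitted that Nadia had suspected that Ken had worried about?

2

"what" is extracted from the PP object of "worried".
Boundaries crossed, outermost first: [that], [that] — 2 in total.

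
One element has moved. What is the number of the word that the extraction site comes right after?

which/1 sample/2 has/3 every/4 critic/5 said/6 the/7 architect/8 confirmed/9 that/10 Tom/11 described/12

The displaced element is "which sample" (word 2).
It is linked across 2 clause boundaries (Ø → that).
It functions as the direct object of "described", so the gap sits immediately after word 12 ("described").
Base order: Every critic has said the architect confirmed that Tom described which sample.

12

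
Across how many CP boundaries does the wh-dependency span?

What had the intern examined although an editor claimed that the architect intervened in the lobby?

0

"what" originates inside the matrix clause — no clause boundary is crossed.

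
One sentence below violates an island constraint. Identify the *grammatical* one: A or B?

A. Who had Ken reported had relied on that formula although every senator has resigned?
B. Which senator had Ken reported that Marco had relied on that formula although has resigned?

A

In B, the wh-phrase is extracted from inside an adjunct island (introduced by "although"), which blocks movement.
In A, the extraction path crosses only that-complement boundaries, which are transparent.
So A is grammatical.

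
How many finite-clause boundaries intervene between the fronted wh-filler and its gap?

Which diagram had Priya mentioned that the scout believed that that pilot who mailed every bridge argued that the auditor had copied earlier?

"which diagram" is extracted from the object of "copied".
Boundaries crossed, outermost first: [that], [that], [that] — 3 in total.

3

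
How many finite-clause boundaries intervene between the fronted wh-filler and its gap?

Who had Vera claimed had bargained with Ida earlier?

"who" is extracted from the subject of "bargained".
Boundaries crossed, outermost first: [Ø] — 1 in total.

1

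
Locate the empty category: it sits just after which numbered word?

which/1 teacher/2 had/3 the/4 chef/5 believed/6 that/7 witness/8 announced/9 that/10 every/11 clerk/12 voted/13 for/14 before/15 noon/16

14

The displaced element is "which teacher" (word 2).
It is linked across 2 clause boundaries (Ø → that).
It functions as the object of the preposition "for" of "voted", so the gap sits immediately after word 14 ("for").
Base order: The chef had believed that witness announced that every clerk voted for which teacher before noon.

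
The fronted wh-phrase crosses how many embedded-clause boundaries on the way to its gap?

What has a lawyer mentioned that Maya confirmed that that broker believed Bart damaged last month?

"what" is extracted from the object of "damaged".
Boundaries crossed, outermost first: [that], [that], [Ø] — 3 in total.

3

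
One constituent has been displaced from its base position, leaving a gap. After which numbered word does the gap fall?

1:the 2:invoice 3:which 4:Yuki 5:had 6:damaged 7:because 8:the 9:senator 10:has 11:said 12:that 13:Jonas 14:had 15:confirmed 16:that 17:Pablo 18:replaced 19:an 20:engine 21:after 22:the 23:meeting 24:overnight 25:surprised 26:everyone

6

The displaced element is "the invoice" (word 2).
It functions as the direct object of "damaged", so the gap sits immediately after word 6 ("damaged").
Base order: Yuki had damaged the invoice because the senator has said that Jonas had confirmed that Pablo replaced an engine after the meeting overnight.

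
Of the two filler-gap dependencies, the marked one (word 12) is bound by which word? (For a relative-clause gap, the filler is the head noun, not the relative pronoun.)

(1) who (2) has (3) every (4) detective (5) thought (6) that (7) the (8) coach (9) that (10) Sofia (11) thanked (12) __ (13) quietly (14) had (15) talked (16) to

The marked gap is inside the relative clause, the direct object of "thanked".
Its filler is the head noun "coach" (via "that"), at word 8.
(The other dependency links word 1 to a gap after word 16.)

8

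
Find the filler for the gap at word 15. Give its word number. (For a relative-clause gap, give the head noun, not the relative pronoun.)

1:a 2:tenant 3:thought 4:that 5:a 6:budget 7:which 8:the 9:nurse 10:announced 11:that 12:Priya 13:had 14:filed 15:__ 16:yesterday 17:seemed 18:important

The gap at 15 is the object of "filed", inside a relative clause.
The relative pronoun is "which" (word 7); it is bound by the head noun immediately before it.
Its filler is the head noun "budget", at word 6.

6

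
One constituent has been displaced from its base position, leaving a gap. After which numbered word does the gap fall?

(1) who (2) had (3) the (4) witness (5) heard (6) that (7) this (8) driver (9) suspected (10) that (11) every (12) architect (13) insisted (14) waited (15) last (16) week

13

The displaced element is "who" (word 1).
It is linked across 3 clause boundaries (that → that → Ø).
It functions as the subject of "waited", so the gap sits immediately after word 13 ("insisted").
Base order: The witness had heard that this driver suspected that every architect insisted that who waited last week.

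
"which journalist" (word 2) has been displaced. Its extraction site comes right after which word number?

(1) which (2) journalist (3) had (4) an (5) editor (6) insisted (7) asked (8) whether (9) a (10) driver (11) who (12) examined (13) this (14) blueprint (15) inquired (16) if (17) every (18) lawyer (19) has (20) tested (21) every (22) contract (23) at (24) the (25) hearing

The displaced element is "which journalist" (word 2).
It is linked across 1 clause boundary (Ø).
It functions as the subject of "asked", so the gap sits immediately after word 6 ("insisted").
Base order: An editor had insisted that which journalist asked whether a driver who examined this blueprint inquired if every lawyer has tested every contract at the hearing.

6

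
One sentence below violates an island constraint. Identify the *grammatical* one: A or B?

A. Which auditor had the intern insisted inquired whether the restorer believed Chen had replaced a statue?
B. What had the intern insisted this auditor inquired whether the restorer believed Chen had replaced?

A

In B, the wh-phrase is extracted from inside a wh-island (introduced by "whether"), which blocks movement.
In A, the extraction path crosses only that-complement boundaries, which are transparent.
So A is grammatical.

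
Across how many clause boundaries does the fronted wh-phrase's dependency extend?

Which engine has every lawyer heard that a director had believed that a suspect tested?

2

"which engine" is extracted from the object of "tested".
Boundaries crossed, outermost first: [that], [that] — 2 in total.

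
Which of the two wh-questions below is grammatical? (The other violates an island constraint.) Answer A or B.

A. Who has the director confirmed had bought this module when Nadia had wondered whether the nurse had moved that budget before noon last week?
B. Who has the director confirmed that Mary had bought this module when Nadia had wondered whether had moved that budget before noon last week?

In B, the wh-phrase is extracted from inside an adjunct island (introduced by "when"), which blocks movement.
In A, the extraction path crosses only that-complement boundaries, which are transparent.
So A is grammatical.

A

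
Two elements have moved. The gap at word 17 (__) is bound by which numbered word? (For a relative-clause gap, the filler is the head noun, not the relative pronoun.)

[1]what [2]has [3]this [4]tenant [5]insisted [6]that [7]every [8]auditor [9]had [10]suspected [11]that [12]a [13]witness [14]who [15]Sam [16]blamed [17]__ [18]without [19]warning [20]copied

13

The marked gap is inside the relative clause, the direct object of "blamed".
Its filler is the head noun "witness" (via "who"), at word 13.
(The other dependency links word 1 to a gap after word 20.)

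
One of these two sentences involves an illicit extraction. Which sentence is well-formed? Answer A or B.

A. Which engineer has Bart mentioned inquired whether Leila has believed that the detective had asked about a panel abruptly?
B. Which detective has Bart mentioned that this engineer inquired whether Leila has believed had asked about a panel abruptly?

A

In B, the wh-phrase is extracted from inside a wh-island (introduced by "whether"), which blocks movement.
In A, the extraction path crosses only that-complement boundaries, which are transparent.
So A is grammatical.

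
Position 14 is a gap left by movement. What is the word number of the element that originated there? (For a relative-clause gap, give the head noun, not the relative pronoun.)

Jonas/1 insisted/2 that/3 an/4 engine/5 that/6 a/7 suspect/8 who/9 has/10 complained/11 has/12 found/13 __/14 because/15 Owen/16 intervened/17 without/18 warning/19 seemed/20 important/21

5

The gap at 14 is the object of "found", inside a relative clause.
The relative pronoun is "that" (word 6); it is bound by the head noun immediately before it.
Its filler is the head noun "engine", at word 5.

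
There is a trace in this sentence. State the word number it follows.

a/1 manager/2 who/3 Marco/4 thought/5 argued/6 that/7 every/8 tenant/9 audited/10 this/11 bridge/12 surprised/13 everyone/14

The displaced element is "a manager" (word 2).
It is linked across 1 clause boundary (Ø).
It functions as the subject of "argued", so the gap sits immediately after word 5 ("thought").
Base order: Marco thought that a manager argued that every tenant audited this bridge.

5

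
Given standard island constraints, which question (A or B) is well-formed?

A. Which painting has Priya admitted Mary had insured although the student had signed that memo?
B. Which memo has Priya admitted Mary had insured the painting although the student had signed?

A

In B, the wh-phrase is extracted from inside an adjunct island (introduced by "although"), which blocks movement.
In A, the extraction path crosses only that-complement boundaries, which are transparent.
So A is grammatical.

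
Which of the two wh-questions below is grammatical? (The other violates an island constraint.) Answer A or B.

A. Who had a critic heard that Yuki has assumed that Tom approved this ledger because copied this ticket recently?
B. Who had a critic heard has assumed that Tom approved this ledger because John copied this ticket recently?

B

In A, the wh-phrase is extracted from inside an adjunct island (introduced by "because"), which blocks movement.
In B, the extraction path crosses only that-complement boundaries, which are transparent.
So B is grammatical.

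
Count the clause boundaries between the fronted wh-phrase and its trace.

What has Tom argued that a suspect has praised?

"what" is extracted from the object of "praised".
Boundaries crossed, outermost first: [that] — 1 in total.

1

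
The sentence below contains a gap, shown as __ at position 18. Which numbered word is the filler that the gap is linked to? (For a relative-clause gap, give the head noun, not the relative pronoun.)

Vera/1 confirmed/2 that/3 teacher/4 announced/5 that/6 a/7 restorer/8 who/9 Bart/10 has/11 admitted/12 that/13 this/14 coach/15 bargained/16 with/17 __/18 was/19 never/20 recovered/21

The gap at 18 is the prepositional object of "bargained", inside a relative clause.
The relative pronoun is "who" (word 9); it is bound by the head noun immediately before it.
Its filler is the head noun "restorer", at word 8.

8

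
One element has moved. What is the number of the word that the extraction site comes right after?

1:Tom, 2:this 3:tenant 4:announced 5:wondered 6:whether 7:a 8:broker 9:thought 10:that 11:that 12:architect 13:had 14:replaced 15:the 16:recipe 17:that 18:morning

4

The displaced element is "Tom" (word 1).
It is linked across 1 clause boundary (Ø).
It functions as the subject of "wondered", so the gap sits immediately after word 4 ("announced").
Base order: This tenant announced that Tom wondered whether a broker thought that that architect had replaced the recipe that morning.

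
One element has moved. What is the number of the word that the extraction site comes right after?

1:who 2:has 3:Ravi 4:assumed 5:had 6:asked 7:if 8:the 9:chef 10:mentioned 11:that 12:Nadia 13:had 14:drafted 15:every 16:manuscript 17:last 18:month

4

The displaced element is "who" (word 1).
It is linked across 1 clause boundary (Ø).
It functions as the subject of "asked", so the gap sits immediately after word 4 ("assumed").
Base order: Ravi has assumed that who had asked if the chef mentioned that Nadia had drafted every manuscript last month.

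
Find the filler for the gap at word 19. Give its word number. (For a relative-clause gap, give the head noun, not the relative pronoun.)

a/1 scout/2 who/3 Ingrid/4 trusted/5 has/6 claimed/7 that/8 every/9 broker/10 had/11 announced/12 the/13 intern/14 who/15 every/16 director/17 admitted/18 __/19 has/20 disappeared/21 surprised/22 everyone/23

14

The gap at 19 is the subject of "disappeared", inside a relative clause.
The relative pronoun is "who" (word 15); it is bound by the head noun immediately before it.
Its filler is the head noun "intern", at word 14.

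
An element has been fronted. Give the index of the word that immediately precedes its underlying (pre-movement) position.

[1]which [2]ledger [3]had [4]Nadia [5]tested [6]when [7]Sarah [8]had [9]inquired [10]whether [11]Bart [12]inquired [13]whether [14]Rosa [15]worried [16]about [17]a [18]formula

5

The displaced element is "which ledger" (word 2).
It functions as the direct object of "tested", so the gap sits immediately after word 5 ("tested").
Base order: Nadia had tested which ledger when Sarah had inquired whether Bart inquired whether Rosa worried about a formula.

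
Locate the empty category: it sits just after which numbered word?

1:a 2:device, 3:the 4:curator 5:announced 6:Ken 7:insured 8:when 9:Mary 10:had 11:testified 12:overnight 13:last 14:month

7

The displaced element is "a device" (word 2).
It is linked across 1 clause boundary (Ø).
It functions as the direct object of "insured", so the gap sits immediately after word 7 ("insured").
Base order: The curator announced Ken insured a device when Mary had testified overnight last month.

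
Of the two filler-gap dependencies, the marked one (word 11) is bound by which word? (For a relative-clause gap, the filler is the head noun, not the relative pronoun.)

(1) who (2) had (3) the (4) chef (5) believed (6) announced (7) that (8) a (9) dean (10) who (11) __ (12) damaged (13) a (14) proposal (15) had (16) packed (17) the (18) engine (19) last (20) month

9

The marked gap is inside the relative clause, the subject of "damaged".
Its filler is the head noun "dean" (via "who"), at word 9.
(The other dependency links word 1 to a gap after word 5.)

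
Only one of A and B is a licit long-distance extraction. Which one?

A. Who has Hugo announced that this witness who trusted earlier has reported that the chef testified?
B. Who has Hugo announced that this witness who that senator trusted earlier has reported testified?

B

In A, the wh-phrase is extracted from inside a complex-NP island (relative clause) (introduced by "who"), which blocks movement.
In B, the extraction path crosses only that-complement boundaries, which are transparent.
So B is grammatical.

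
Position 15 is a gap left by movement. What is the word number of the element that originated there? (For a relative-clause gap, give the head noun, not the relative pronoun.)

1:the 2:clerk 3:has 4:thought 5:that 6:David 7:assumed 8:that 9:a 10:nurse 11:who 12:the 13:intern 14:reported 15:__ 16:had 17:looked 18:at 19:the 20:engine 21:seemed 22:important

The gap at 15 is the subject of "looked", inside a relative clause.
The relative pronoun is "who" (word 11); it is bound by the head noun immediately before it.
Its filler is the head noun "nurse", at word 10.

10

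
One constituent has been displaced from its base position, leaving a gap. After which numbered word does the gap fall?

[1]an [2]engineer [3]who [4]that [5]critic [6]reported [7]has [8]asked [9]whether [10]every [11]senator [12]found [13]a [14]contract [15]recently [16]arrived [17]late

The displaced element is "an engineer" (word 2).
It is linked across 1 clause boundary (Ø).
It functions as the subject of "asked", so the gap sits immediately after word 6 ("reported").
Base order: That critic reported that an engineer has asked whether every senator found a contract recently.

6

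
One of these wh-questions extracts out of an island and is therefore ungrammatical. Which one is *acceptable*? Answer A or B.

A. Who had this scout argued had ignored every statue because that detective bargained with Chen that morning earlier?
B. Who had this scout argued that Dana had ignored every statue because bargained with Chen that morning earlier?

A

In B, the wh-phrase is extracted from inside an adjunct island (introduced by "because"), which blocks movement.
In A, the extraction path crosses only that-complement boundaries, which are transparent.
So A is grammatical.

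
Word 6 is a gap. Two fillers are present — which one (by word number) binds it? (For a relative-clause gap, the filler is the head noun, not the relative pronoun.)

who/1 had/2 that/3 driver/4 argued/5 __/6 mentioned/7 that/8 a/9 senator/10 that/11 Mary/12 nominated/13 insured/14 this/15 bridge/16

1

The marked gap is the subject of "mentioned".
Its filler is the fronted wh-phrase "who", at word 1.
(The other dependency links word 10 to a gap after word 13.)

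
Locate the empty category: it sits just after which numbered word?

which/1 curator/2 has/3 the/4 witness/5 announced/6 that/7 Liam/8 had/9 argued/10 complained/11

10

The displaced element is "which curator" (word 2).
It is linked across 2 clause boundaries (that → Ø).
It functions as the subject of "complained", so the gap sits immediately after word 10 ("argued").
Base order: The witness has announced that Liam had argued which curator complained.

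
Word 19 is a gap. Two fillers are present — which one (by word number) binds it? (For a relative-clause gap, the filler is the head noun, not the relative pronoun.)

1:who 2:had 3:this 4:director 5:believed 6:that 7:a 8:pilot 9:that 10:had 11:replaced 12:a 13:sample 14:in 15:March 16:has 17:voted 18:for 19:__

1

The marked gap is the object of the preposition "for" of "voted".
Its filler is the fronted wh-phrase "who", at word 1.
(The other dependency links word 8 to a gap after word 9.)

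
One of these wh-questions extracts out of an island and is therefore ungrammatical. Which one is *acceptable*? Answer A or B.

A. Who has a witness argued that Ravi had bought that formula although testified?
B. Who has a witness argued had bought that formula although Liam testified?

B

In A, the wh-phrase is extracted from inside an adjunct island (introduced by "although"), which blocks movement.
In B, the extraction path crosses only that-complement boundaries, which are transparent.
So B is grammatical.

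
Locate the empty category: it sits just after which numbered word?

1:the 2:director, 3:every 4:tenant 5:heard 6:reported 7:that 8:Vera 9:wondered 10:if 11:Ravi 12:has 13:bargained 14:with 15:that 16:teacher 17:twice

The displaced element is "the director" (word 2).
It is linked across 1 clause boundary (Ø).
It functions as the subject of "reported", so the gap sits immediately after word 5 ("heard").
Base order: Every tenant heard the director reported that Vera wondered if Ravi has bargained with that teacher twice.

5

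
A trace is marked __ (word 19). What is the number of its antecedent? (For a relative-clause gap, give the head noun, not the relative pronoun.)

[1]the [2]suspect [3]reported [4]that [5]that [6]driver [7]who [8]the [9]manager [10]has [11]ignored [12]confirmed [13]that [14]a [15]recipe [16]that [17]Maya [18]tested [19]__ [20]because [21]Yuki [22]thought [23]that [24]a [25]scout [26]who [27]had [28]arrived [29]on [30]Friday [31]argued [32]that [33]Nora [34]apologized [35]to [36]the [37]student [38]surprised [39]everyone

15

The gap at 19 is the object of "tested", inside a relative clause.
The relative pronoun is "that" (word 16); it is bound by the head noun immediately before it.
Its filler is the head noun "recipe", at word 15.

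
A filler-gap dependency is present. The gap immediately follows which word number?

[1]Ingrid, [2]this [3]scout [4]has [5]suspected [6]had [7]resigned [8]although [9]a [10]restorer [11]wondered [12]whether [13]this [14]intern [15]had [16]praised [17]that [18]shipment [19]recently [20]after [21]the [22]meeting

The displaced element is "Ingrid" (word 1).
It is linked across 1 clause boundary (Ø).
It functions as the subject of "resigned", so the gap sits immediately after word 5 ("suspected").
Base order: This scout has suspected that Ingrid had resigned although a restorer wondered whether this intern had praised that shipment recently after the meeting.

5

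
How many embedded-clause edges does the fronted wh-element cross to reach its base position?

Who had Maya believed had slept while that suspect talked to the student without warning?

1

"who" is extracted from the subject of "slept".
Boundaries crossed, outermost first: [Ø] — 1 in total.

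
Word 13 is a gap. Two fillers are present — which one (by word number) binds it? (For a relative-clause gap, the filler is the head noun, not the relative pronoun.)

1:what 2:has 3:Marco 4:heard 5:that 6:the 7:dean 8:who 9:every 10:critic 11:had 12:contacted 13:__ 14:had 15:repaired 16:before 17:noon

7

The marked gap is inside the relative clause, the direct object of "contacted".
Its filler is the head noun "dean" (via "who"), at word 7.
(The other dependency links word 1 to a gap after word 15.)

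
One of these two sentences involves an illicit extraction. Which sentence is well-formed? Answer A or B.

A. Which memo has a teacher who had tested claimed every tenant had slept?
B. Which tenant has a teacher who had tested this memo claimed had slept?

In A, the wh-phrase is extracted from inside a complex-NP island (relative clause) (introduced by "who"), which blocks movement.
In B, the extraction path crosses only that-complement boundaries, which are transparent.
So B is grammatical.

B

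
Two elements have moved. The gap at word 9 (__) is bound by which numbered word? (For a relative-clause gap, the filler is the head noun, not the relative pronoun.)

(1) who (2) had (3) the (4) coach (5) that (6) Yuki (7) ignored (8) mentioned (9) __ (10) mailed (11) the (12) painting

The marked gap is the subject of "mailed".
Its filler is the fronted wh-phrase "who", at word 1.
(The other dependency links word 4 to a gap after word 7.)

1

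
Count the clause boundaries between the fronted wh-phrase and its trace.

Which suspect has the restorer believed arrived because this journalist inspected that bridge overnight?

"which suspect" is extracted from the subject of "arrived".
Boundaries crossed, outermost first: [Ø] — 1 in total.

1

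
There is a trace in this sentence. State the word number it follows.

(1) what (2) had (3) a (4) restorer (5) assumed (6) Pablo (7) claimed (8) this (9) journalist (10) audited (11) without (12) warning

10

The displaced element is "what" (word 1).
It is linked across 2 clause boundaries (Ø → Ø).
It functions as the direct object of "audited", so the gap sits immediately after word 10 ("audited").
Base order: A restorer had assumed Pablo claimed this journalist audited what without warning.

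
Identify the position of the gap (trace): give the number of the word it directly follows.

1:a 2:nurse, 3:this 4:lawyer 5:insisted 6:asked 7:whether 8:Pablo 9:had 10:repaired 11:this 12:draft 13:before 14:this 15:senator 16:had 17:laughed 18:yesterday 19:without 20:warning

5

The displaced element is "a nurse" (word 2).
It is linked across 1 clause boundary (Ø).
It functions as the subject of "asked", so the gap sits immediately after word 5 ("insisted").
Base order: This lawyer insisted that a nurse asked whether Pablo had repaired this draft before this senator had laughed yesterday without warning.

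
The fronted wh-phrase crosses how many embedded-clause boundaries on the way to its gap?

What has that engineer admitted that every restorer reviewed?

"what" is extracted from the object of "reviewed".
Boundaries crossed, outermost first: [that] — 1 in total.

1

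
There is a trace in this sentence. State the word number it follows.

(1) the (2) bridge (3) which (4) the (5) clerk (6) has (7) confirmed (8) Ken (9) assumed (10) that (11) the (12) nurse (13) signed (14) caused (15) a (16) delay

The displaced element is "the bridge" (word 2).
It is linked across 2 clause boundaries (Ø → that).
It functions as the direct object of "signed", so the gap sits immediately after word 13 ("signed").
Base order: The clerk has confirmed Ken assumed that the nurse signed the bridge.

13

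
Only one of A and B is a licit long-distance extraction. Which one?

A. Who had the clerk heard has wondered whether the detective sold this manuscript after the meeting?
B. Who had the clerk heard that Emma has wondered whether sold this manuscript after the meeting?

In B, the wh-phrase is extracted from inside a wh-island (introduced by "whether"), which blocks movement.
In A, the extraction path crosses only that-complement boundaries, which are transparent.
So A is grammatical.

A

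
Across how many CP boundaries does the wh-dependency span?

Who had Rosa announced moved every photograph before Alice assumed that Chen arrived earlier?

"who" is extracted from the subject of "moved".
Boundaries crossed, outermost first: [Ø] — 1 in total.

1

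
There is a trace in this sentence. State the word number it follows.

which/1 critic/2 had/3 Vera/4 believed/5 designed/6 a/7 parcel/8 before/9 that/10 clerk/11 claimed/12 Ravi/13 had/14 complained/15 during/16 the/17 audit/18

The displaced element is "which critic" (word 2).
It is linked across 1 clause boundary (Ø).
It functions as the subject of "designed", so the gap sits immediately after word 5 ("believed").
Base order: Vera had believed that which critic designed a parcel before that clerk claimed Ravi had complained during the audit.

5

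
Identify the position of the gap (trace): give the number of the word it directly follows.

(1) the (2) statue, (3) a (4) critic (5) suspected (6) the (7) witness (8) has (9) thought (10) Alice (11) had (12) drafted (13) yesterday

12

The displaced element is "the statue" (word 2).
It is linked across 2 clause boundaries (Ø → Ø).
It functions as the direct object of "drafted", so the gap sits immediately after word 12 ("drafted").
Base order: A critic suspected the witness has thought Alice had drafted the statue yesterday.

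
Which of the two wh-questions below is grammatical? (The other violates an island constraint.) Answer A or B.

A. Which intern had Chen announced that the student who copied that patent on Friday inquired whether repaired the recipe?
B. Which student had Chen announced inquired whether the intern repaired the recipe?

B

In A, the wh-phrase is extracted from inside a wh-island (introduced by "whether"), which blocks movement.
In B, the extraction path crosses only that-complement boundaries, which are transparent.
So B is grammatical.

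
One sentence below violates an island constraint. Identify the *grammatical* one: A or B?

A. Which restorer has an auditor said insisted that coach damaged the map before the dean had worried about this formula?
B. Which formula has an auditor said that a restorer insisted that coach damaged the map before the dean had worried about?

A

In B, the wh-phrase is extracted from inside an adjunct island (introduced by "before"), which blocks movement.
In A, the extraction path crosses only that-complement boundaries, which are transparent.
So A is grammatical.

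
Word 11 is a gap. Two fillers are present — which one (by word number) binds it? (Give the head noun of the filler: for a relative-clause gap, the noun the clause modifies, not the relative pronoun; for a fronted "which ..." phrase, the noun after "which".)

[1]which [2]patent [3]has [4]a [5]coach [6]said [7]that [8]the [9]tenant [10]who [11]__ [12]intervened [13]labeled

The marked gap is inside the relative clause, the subject of "intervened".
Its filler is the head noun "tenant" (via "who"), at word 9.
(The other dependency links word 2 to a gap after word 13.)

9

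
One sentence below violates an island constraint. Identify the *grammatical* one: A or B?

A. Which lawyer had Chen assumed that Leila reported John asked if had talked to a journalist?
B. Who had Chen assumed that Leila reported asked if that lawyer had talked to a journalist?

B

In A, the wh-phrase is extracted from inside a wh-island (introduced by "if"), which blocks movement.
In B, the extraction path crosses only that-complement boundaries, which are transparent.
So B is grammatical.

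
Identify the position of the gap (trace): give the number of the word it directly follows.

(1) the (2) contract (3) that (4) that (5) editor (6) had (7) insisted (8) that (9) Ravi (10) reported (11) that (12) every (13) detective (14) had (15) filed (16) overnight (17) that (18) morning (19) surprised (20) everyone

The displaced element is "the contract" (word 2).
It is linked across 2 clause boundaries (that → that).
It functions as the direct object of "filed", so the gap sits immediately after word 15 ("filed").
Base order: That editor had insisted that Ravi reported that every detective had filed the contract overnight that morning.

15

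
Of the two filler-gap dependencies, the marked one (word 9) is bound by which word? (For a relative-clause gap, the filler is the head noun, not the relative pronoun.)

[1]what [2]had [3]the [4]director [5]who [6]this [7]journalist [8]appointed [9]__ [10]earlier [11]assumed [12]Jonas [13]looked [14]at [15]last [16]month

4

The marked gap is inside the relative clause, the direct object of "appointed".
Its filler is the head noun "director" (via "who"), at word 4.
(The other dependency links word 1 to a gap after word 14.)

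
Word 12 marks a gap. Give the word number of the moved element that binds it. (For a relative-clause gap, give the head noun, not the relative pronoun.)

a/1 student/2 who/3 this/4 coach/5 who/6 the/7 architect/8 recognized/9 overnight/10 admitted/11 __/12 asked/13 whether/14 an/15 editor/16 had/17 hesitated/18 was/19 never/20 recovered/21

2

The gap at 12 is the subject of "asked", inside a relative clause.
The relative pronoun is "who" (word 3); it is bound by the head noun immediately before it.
Its filler is the head noun "student", at word 2.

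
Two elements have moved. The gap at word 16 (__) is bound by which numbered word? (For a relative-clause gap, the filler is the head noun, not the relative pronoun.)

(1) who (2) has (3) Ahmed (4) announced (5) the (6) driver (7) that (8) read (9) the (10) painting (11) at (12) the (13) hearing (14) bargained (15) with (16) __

The marked gap is the object of the preposition "with" of "bargained".
Its filler is the fronted wh-phrase "who", at word 1.
(The other dependency links word 6 to a gap after word 7.)

1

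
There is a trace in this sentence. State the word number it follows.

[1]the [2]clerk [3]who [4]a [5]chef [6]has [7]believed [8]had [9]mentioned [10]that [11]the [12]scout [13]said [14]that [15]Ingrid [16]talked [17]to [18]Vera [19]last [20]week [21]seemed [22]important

7

The displaced element is "the clerk" (word 2).
It is linked across 1 clause boundary (Ø).
It functions as the subject of "mentioned", so the gap sits immediately after word 7 ("believed").
Base order: A chef has believed the clerk had mentioned that the scout said that Ingrid talked to Vera last week.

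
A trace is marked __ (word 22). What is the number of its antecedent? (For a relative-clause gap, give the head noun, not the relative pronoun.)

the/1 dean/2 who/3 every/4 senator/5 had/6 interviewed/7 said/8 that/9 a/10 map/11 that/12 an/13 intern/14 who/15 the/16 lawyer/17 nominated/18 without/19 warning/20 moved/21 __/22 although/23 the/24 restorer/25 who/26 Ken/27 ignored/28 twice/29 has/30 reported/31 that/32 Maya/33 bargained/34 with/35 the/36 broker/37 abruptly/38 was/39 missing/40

The gap at 22 is the object of "moved", inside a relative clause.
The relative pronoun is "that" (word 12); it is bound by the head noun immediately before it.
Its filler is the head noun "map", at word 11.

11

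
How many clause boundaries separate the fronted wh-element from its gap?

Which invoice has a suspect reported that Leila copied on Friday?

1

"which invoice" is extracted from the object of "copied".
Boundaries crossed, outermost first: [that] — 1 in total.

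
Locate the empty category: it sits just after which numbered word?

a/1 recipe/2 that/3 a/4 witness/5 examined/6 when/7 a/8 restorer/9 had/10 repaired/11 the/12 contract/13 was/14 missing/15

The displaced element is "a recipe" (word 2).
It functions as the direct object of "examined", so the gap sits immediately after word 6 ("examined").
Base order: A witness examined a recipe when a restorer had repaired the contract.

6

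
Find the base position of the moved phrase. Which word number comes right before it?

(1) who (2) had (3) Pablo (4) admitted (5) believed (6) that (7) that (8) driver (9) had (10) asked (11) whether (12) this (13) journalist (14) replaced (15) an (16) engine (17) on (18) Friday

The displaced element is "who" (word 1).
It is linked across 1 clause boundary (Ø).
It functions as the subject of "believed", so the gap sits immediately after word 4 ("admitted").
Base order: Pablo had admitted that who believed that that driver had asked whether this journalist replaced an engine on Friday.

4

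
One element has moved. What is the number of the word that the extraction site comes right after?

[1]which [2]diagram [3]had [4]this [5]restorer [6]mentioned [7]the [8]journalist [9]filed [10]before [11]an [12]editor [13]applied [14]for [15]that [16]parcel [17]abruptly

9

The displaced element is "which diagram" (word 2).
It is linked across 1 clause boundary (Ø).
It functions as the direct object of "filed", so the gap sits immediately after word 9 ("filed").
Base order: This restorer had mentioned the journalist filed which diagram before an editor applied for that parcel abruptly.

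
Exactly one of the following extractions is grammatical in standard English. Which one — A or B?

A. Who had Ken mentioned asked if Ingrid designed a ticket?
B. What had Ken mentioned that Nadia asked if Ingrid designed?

A

In B, the wh-phrase is extracted from inside a wh-island (introduced by "if"), which blocks movement.
In A, the extraction path crosses only that-complement boundaries, which are transparent.
So A is grammatical.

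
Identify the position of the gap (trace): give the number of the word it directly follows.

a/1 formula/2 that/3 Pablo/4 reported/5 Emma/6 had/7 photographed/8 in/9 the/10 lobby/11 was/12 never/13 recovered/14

The displaced element is "a formula" (word 2).
It is linked across 1 clause boundary (Ø).
It functions as the direct object of "photographed", so the gap sits immediately after word 8 ("photographed").
Base order: Pablo reported Emma had photographed a formula in the lobby.

8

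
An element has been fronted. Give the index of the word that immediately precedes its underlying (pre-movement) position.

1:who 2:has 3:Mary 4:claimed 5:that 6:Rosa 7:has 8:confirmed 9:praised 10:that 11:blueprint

8

The displaced element is "who" (word 1).
It is linked across 2 clause boundaries (that → Ø).
It functions as the subject of "praised", so the gap sits immediately after word 8 ("confirmed").
Base order: Mary has claimed that Rosa has confirmed that who praised that blueprint.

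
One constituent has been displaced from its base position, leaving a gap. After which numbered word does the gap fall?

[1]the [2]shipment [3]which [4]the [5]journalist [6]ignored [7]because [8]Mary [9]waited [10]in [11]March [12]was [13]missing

The displaced element is "the shipment" (word 2).
It functions as the direct object of "ignored", so the gap sits immediately after word 6 ("ignored").
Base order: The journalist ignored the shipment because Mary waited in March.

6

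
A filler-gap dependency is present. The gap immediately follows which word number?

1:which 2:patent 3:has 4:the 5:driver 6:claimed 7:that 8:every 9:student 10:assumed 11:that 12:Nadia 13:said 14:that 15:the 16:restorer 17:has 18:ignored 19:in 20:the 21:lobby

18

The displaced element is "which patent" (word 2).
It is linked across 3 clause boundaries (that → that → that).
It functions as the direct object of "ignored", so the gap sits immediately after word 18 ("ignored").
Base order: The driver has claimed that every student assumed that Nadia said that the restorer has ignored which patent in the lobby.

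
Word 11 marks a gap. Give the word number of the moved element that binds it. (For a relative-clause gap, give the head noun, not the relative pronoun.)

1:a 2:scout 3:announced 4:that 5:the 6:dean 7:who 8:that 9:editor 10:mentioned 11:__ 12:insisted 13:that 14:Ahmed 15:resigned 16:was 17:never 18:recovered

The gap at 11 is the subject of "insisted", inside a relative clause.
The relative pronoun is "who" (word 7); it is bound by the head noun immediately before it.
Its filler is the head noun "dean", at word 6.

6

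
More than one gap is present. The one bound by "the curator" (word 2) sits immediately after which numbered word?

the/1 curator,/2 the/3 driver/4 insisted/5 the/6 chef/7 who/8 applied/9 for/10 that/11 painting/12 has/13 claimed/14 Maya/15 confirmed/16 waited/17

The displaced element is "the curator" (word 2).
It is linked across 3 clause boundaries (Ø → Ø → Ø).
It functions as the subject of "waited", so the gap sits immediately after word 16 ("confirmed").
Base order: The driver insisted the chef who applied for that painting has claimed Maya confirmed the curator waited.

16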